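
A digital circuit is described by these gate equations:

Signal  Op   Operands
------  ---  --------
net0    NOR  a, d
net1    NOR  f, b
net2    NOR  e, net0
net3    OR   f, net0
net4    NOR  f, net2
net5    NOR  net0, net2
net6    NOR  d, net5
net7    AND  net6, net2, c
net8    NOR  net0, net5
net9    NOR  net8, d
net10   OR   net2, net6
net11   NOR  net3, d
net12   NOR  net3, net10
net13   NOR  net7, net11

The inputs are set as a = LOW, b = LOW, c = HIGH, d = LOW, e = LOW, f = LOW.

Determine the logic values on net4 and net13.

net4 = HIGH, net13 = HIGH

net0 = a NOR d = LOW NOR LOW = HIGH
net2 = e NOR net0 = LOW NOR HIGH = LOW
net3 = f OR net0 = LOW OR HIGH = HIGH
net4 = f NOR net2 = LOW NOR LOW = HIGH
net5 = net0 NOR net2 = HIGH NOR LOW = LOW
net6 = d NOR net5 = LOW NOR LOW = HIGH
net7 = net6 AND net2 AND c = HIGH AND LOW AND HIGH = LOW
net11 = net3 NOR d = HIGH NOR LOW = LOW
net13 = net7 NOR net11 = LOW NOR LOW = HIGH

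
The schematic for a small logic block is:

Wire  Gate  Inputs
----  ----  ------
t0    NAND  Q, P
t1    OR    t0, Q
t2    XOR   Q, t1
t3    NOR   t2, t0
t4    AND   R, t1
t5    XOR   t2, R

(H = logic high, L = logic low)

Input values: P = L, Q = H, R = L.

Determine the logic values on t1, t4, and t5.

t1 = H, t4 = L, t5 = L

t0 = Q NAND P = H NAND L = H
t1 = t0 OR Q = H OR H = H
t2 = Q XOR t1 = H XOR H = L
t4 = R AND t1 = L AND H = L
t5 = t2 XOR R = L XOR L = L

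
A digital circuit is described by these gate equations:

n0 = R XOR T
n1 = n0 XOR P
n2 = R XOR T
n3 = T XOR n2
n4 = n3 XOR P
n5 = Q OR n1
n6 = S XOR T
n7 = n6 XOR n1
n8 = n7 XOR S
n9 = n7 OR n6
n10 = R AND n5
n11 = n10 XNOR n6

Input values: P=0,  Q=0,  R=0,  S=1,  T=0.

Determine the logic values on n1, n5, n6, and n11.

n0 = R XOR T = 0 XOR 0 = 0
n1 = n0 XOR P = 0 XOR 0 = 0
n5 = Q OR n1 = 0 OR 0 = 0
n6 = S XOR T = 1 XOR 0 = 1
n10 = R AND n5 = 0 AND 0 = 0
n11 = n10 XNOR n6 = 0 XNOR 1 = 0

n1 = 0; n5 = 0; n6 = 1; n11 = 0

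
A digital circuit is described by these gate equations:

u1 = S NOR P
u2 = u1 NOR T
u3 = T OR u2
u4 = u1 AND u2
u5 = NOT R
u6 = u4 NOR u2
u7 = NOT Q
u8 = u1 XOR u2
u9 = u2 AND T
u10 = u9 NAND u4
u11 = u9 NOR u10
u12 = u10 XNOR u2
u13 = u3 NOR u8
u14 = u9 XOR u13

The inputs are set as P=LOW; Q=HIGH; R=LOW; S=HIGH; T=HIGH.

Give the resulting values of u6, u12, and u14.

u6 = HIGH; u12 = LOW; u14 = LOW

u1 = S NOR P = HIGH NOR LOW = LOW
u2 = u1 NOR T = LOW NOR HIGH = LOW
u3 = T OR u2 = HIGH OR LOW = HIGH
u4 = u1 AND u2 = LOW AND LOW = LOW
u6 = u4 NOR u2 = LOW NOR LOW = HIGH
u8 = u1 XOR u2 = LOW XOR LOW = LOW
u9 = u2 AND T = LOW AND HIGH = LOW
u10 = u9 NAND u4 = LOW NAND LOW = HIGH
u12 = u10 XNOR u2 = HIGH XNOR LOW = LOW
u13 = u3 NOR u8 = HIGH NOR LOW = LOW
u14 = u9 XOR u13 = LOW XOR LOW = LOW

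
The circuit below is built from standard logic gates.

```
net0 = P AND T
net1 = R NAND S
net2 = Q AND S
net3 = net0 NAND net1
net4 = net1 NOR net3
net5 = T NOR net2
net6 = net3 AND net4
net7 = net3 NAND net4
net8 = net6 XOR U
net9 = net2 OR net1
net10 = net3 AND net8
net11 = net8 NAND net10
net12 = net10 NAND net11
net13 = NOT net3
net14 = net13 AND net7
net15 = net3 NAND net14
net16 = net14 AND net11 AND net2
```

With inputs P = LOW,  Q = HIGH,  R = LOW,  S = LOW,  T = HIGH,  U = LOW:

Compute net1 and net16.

net0 = P AND T = LOW AND HIGH = LOW
net1 = R NAND S = LOW NAND LOW = HIGH
net2 = Q AND S = HIGH AND LOW = LOW
net3 = net0 NAND net1 = LOW NAND HIGH = HIGH
net4 = net1 NOR net3 = HIGH NOR HIGH = LOW
net6 = net3 AND net4 = HIGH AND LOW = LOW
net7 = net3 NAND net4 = HIGH NAND LOW = HIGH
net8 = net6 XOR U = LOW XOR LOW = LOW
net10 = net3 AND net8 = HIGH AND LOW = LOW
net11 = net8 NAND net10 = LOW NAND LOW = HIGH
net13 = NOT net3 = NOT HIGH = LOW
net14 = net13 AND net7 = LOW AND HIGH = LOW
net16 = net14 AND net11 AND net2 = LOW AND HIGH AND LOW = LOW

net1 = HIGH, net16 = LOW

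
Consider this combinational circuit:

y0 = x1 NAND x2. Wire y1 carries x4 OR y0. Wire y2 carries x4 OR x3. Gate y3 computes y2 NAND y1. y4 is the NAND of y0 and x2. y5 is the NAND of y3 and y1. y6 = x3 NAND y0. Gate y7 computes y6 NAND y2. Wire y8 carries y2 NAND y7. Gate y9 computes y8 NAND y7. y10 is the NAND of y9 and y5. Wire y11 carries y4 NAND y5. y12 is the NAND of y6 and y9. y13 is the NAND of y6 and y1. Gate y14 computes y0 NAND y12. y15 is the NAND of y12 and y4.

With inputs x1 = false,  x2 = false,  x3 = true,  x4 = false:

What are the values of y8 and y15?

y8 = false, y15 = false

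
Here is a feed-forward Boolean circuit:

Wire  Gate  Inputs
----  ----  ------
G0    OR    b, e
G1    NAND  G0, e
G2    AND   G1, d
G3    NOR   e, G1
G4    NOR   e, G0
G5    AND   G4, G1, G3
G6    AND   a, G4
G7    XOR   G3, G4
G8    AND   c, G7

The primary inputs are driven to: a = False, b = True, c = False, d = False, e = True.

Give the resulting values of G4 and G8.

G0 = b OR e = True OR True = True
G1 = G0 NAND e = True NAND True = False
G3 = e NOR G1 = True NOR False = False
G4 = e NOR G0 = True NOR True = False
G7 = G3 XOR G4 = False XOR False = False
G8 = c AND G7 = False AND False = False

G4 = False, G8 = False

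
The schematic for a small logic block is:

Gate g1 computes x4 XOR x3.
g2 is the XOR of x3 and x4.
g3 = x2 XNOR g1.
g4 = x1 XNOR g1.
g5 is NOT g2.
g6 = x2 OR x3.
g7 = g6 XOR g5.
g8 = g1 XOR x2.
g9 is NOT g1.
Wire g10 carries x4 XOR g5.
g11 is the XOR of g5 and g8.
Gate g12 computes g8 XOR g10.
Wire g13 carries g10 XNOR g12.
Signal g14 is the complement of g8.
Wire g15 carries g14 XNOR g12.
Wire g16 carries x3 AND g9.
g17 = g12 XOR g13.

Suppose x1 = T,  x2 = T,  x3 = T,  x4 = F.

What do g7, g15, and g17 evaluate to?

g7 = T  g15 = F  g17 = T

g1 = x4 XOR x3 = F XOR T = T
g2 = x3 XOR x4 = T XOR F = T
g5 = NOT g2 = NOT T = F
g6 = x2 OR x3 = T OR T = T
g7 = g6 XOR g5 = T XOR F = T
g8 = g1 XOR x2 = T XOR T = F
g10 = x4 XOR g5 = F XOR F = F
g12 = g8 XOR g10 = F XOR F = F
g13 = g10 XNOR g12 = F XNOR F = T
g14 = NOT g8 = NOT F = T
g15 = g14 XNOR g12 = T XNOR F = F
g17 = g12 XOR g13 = F XOR T = T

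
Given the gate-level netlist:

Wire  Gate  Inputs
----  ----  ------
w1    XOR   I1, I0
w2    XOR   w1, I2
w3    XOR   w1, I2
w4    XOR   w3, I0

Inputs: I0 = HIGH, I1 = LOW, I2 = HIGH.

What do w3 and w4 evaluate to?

w1 = I1 XOR I0 = LOW XOR HIGH = HIGH
w3 = w1 XOR I2 = HIGH XOR HIGH = LOW
w4 = w3 XOR I0 = LOW XOR HIGH = HIGH

w3 = LOW; w4 = HIGH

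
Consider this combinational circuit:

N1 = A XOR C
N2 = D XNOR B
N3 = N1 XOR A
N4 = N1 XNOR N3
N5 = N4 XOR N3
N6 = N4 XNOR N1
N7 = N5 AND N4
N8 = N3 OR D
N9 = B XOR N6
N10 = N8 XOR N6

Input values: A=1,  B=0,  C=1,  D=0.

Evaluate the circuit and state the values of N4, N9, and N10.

N1 = A XOR C = 1 XOR 1 = 0
N3 = N1 XOR A = 0 XOR 1 = 1
N4 = N1 XNOR N3 = 0 XNOR 1 = 0
N6 = N4 XNOR N1 = 0 XNOR 0 = 1
N8 = N3 OR D = 1 OR 0 = 1
N9 = B XOR N6 = 0 XOR 1 = 1
N10 = N8 XOR N6 = 1 XOR 1 = 0

N4 = 0; N9 = 1; N10 = 0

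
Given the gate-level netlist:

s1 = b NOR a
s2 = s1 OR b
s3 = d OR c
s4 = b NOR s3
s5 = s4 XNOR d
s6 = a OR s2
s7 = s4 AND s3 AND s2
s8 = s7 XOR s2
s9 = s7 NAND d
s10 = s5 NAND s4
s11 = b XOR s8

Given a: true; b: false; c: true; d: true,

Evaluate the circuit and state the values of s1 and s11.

s1 = b NOR a = false NOR true = false
s2 = s1 OR b = false OR false = false
s3 = d OR c = true OR true = true
s4 = b NOR s3 = false NOR true = false
s7 = s4 AND s3 AND s2 = false AND true AND false = false
s8 = s7 XOR s2 = false XOR false = false
s11 = b XOR s8 = false XOR false = false

s1 = false, s11 = false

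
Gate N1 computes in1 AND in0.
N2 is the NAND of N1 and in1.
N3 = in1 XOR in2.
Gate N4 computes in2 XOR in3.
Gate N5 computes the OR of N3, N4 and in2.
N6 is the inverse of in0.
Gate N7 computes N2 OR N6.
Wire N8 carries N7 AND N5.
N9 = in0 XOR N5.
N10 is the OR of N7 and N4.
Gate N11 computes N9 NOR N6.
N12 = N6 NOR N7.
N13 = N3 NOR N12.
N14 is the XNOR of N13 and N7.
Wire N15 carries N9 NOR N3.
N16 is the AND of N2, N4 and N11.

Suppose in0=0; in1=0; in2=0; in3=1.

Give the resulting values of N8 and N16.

N8 = 1  N16 = 0

N1 = in1 AND in0 = 0 AND 0 = 0
N2 = N1 NAND in1 = 0 NAND 0 = 1
N3 = in1 XOR in2 = 0 XOR 0 = 0
N4 = in2 XOR in3 = 0 XOR 1 = 1
N5 = N3 OR N4 OR in2 = 0 OR 1 OR 0 = 1
N6 = NOT in0 = NOT 0 = 1
N7 = N2 OR N6 = 1 OR 1 = 1
N8 = N7 AND N5 = 1 AND 1 = 1
N9 = in0 XOR N5 = 0 XOR 1 = 1
N11 = N9 NOR N6 = 1 NOR 1 = 0
N16 = N2 AND N4 AND N11 = 1 AND 1 AND 0 = 0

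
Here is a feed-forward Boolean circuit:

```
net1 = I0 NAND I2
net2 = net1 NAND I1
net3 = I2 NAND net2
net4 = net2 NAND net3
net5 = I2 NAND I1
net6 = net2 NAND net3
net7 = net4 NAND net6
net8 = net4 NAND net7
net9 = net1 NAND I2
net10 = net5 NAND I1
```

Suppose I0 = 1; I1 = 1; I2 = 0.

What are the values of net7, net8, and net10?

net7 = 0; net8 = 1; net10 = 0

net1 = I0 NAND I2 = 1 NAND 0 = 1
net2 = net1 NAND I1 = 1 NAND 1 = 0
net3 = I2 NAND net2 = 0 NAND 0 = 1
net4 = net2 NAND net3 = 0 NAND 1 = 1
net5 = I2 NAND I1 = 0 NAND 1 = 1
net6 = net2 NAND net3 = 0 NAND 1 = 1
net7 = net4 NAND net6 = 1 NAND 1 = 0
net8 = net4 NAND net7 = 1 NAND 0 = 1
net10 = net5 NAND I1 = 1 NAND 1 = 0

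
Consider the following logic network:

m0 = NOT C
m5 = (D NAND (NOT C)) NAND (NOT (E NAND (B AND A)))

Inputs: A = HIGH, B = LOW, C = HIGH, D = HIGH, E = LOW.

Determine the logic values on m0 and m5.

m0 = NOT HIGH = LOW
m5 = (HIGH NAND (NOT HIGH)) NAND (NOT (LOW NAND (LOW AND HIGH))) = HIGH

m0 = LOW; m5 = HIGH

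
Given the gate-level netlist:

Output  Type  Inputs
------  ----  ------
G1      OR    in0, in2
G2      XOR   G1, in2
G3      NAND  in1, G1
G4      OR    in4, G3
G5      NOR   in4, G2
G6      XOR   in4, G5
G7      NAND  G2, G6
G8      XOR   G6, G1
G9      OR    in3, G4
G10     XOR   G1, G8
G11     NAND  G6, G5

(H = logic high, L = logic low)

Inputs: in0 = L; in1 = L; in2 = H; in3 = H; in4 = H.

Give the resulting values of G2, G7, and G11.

G1 = in0 OR in2 = L OR H = H
G2 = G1 XOR in2 = H XOR H = L
G5 = in4 NOR G2 = H NOR L = L
G6 = in4 XOR G5 = H XOR L = H
G7 = G2 NAND G6 = L NAND H = H
G11 = G6 NAND G5 = H NAND L = H

G2 = L, G7 = H, G11 = H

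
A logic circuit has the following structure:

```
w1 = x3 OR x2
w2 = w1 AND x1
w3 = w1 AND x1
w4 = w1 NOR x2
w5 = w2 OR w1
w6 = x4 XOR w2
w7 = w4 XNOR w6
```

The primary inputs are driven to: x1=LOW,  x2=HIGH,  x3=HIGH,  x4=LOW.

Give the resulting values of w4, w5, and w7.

w4 = LOW  w5 = HIGH  w7 = HIGH

w1 = x3 OR x2 = HIGH OR HIGH = HIGH
w2 = w1 AND x1 = HIGH AND LOW = LOW
w4 = w1 NOR x2 = HIGH NOR HIGH = LOW
w5 = w2 OR w1 = LOW OR HIGH = HIGH
w6 = x4 XOR w2 = LOW XOR LOW = LOW
w7 = w4 XNOR w6 = LOW XNOR LOW = HIGH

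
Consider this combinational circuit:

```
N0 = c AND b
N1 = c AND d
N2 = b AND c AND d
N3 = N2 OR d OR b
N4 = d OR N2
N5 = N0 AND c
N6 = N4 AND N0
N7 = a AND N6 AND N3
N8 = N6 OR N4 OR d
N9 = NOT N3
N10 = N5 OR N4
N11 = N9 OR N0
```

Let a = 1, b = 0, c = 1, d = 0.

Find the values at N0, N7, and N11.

N0 = c AND b = 1 AND 0 = 0
N2 = b AND c AND d = 0 AND 1 AND 0 = 0
N3 = N2 OR d OR b = 0 OR 0 OR 0 = 0
N4 = d OR N2 = 0 OR 0 = 0
N6 = N4 AND N0 = 0 AND 0 = 0
N7 = a AND N6 AND N3 = 1 AND 0 AND 0 = 0
N9 = NOT N3 = NOT 0 = 1
N11 = N9 OR N0 = 1 OR 0 = 1

N0 = 0; N7 = 0; N11 = 1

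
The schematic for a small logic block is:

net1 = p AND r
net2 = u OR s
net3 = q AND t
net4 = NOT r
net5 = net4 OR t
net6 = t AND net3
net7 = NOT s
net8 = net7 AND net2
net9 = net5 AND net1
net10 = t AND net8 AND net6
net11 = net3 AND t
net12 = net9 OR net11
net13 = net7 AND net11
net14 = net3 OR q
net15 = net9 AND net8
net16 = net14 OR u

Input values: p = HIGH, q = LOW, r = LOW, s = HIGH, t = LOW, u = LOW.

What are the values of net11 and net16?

net11 = LOW  net16 = LOW

net3 = q AND t = LOW AND LOW = LOW
net11 = net3 AND t = LOW AND LOW = LOW
net14 = net3 OR q = LOW OR LOW = LOW
net16 = net14 OR u = LOW OR LOW = LOW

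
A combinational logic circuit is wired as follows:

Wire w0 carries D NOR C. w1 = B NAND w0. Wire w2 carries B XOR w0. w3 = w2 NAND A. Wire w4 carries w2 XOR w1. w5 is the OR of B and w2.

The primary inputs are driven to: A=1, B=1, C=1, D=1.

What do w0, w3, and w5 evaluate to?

w0 = 0; w3 = 0; w5 = 1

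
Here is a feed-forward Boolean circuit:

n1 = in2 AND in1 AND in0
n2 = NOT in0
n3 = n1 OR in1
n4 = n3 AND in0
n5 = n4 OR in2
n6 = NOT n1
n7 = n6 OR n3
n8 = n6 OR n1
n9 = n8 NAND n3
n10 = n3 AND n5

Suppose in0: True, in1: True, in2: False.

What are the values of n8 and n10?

n1 = in2 AND in1 AND in0 = False AND True AND True = False
n3 = n1 OR in1 = False OR True = True
n4 = n3 AND in0 = True AND True = True
n5 = n4 OR in2 = True OR False = True
n6 = NOT n1 = NOT False = True
n8 = n6 OR n1 = True OR False = True
n10 = n3 AND n5 = True AND True = True

n8 = True, n10 = True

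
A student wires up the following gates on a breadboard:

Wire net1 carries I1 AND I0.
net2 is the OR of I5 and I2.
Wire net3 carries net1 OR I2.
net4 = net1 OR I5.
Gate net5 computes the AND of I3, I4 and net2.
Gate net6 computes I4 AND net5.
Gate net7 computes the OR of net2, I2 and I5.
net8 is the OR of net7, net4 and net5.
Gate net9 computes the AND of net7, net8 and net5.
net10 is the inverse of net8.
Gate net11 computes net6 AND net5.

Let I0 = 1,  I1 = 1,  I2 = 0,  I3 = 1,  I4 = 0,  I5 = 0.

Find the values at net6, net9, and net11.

net6 = 0, net9 = 0, net11 = 0

net1 = I1 AND I0 = 1 AND 1 = 1
net2 = I5 OR I2 = 0 OR 0 = 0
net4 = net1 OR I5 = 1 OR 0 = 1
net5 = I3 AND I4 AND net2 = 1 AND 0 AND 0 = 0
net6 = I4 AND net5 = 0 AND 0 = 0
net7 = net2 OR I2 OR I5 = 0 OR 0 OR 0 = 0
net8 = net7 OR net4 OR net5 = 0 OR 1 OR 0 = 1
net9 = net7 AND net8 AND net5 = 0 AND 1 AND 0 = 0
net11 = net6 AND net5 = 0 AND 0 = 0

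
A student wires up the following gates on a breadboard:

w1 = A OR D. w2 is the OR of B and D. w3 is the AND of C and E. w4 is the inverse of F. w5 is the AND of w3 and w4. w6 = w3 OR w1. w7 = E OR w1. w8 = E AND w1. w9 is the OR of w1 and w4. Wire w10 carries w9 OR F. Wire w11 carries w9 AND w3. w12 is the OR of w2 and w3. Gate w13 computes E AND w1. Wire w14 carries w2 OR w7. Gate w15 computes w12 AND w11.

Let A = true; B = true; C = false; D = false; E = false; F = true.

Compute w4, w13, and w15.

w4 = false; w13 = false; w15 = false

w1 = A OR D = true OR false = true
w2 = B OR D = true OR false = true
w3 = C AND E = false AND false = false
w4 = NOT F = NOT true = false
w9 = w1 OR w4 = true OR false = true
w11 = w9 AND w3 = true AND false = false
w12 = w2 OR w3 = true OR false = true
w13 = E AND w1 = false AND true = false
w15 = w12 AND w11 = true AND false = false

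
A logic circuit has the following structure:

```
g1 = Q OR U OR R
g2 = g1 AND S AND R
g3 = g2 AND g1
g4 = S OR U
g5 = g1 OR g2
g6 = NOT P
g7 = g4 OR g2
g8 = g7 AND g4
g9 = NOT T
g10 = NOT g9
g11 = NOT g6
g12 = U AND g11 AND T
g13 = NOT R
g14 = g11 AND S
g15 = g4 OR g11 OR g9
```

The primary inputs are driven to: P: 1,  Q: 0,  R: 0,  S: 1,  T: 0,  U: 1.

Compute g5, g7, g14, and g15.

g5 = 1, g7 = 1, g14 = 1, g15 = 1

g1 = Q OR U OR R = 0 OR 1 OR 0 = 1
g2 = g1 AND S AND R = 1 AND 1 AND 0 = 0
g4 = S OR U = 1 OR 1 = 1
g5 = g1 OR g2 = 1 OR 0 = 1
g6 = NOT P = NOT 1 = 0
g7 = g4 OR g2 = 1 OR 0 = 1
g9 = NOT T = NOT 0 = 1
g11 = NOT g6 = NOT 0 = 1
g14 = g11 AND S = 1 AND 1 = 1
g15 = g4 OR g11 OR g9 = 1 OR 1 OR 1 = 1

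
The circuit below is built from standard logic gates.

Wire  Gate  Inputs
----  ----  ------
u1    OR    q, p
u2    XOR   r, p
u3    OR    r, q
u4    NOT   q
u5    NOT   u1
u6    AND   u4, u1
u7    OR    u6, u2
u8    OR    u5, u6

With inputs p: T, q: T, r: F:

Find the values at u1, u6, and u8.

u1 = T, u6 = F, u8 = F

u1 = q OR p = T OR T = T
u4 = NOT q = NOT T = F
u5 = NOT u1 = NOT T = F
u6 = u4 AND u1 = F AND T = F
u8 = u5 OR u6 = F OR F = F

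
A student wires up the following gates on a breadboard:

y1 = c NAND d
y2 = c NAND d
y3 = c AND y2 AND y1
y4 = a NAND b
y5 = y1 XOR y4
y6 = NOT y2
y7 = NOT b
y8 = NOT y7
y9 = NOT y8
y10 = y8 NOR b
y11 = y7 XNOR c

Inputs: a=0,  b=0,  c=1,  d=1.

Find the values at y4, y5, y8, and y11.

y4 = 1; y5 = 1; y8 = 0; y11 = 1

y1 = c NAND d = 1 NAND 1 = 0
y4 = a NAND b = 0 NAND 0 = 1
y5 = y1 XOR y4 = 0 XOR 1 = 1
y7 = NOT b = NOT 0 = 1
y8 = NOT y7 = NOT 1 = 0
y11 = y7 XNOR c = 1 XNOR 1 = 1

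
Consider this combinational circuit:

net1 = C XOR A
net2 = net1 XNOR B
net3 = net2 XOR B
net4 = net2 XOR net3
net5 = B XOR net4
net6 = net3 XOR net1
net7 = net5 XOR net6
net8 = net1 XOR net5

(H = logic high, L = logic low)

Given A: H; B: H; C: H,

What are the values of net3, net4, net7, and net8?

net1 = C XOR A = H XOR H = L
net2 = net1 XNOR B = L XNOR H = L
net3 = net2 XOR B = L XOR H = H
net4 = net2 XOR net3 = L XOR H = H
net5 = B XOR net4 = H XOR H = L
net6 = net3 XOR net1 = H XOR L = H
net7 = net5 XOR net6 = L XOR H = H
net8 = net1 XOR net5 = L XOR L = L

net3 = H, net4 = H, net7 = H, net8 = L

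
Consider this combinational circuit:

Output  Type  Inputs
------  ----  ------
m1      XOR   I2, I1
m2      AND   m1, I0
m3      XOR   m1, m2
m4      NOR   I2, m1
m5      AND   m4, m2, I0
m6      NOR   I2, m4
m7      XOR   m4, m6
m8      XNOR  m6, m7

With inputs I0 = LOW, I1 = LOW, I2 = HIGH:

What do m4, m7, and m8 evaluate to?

m1 = I2 XOR I1 = HIGH XOR LOW = HIGH
m4 = I2 NOR m1 = HIGH NOR HIGH = LOW
m6 = I2 NOR m4 = HIGH NOR LOW = LOW
m7 = m4 XOR m6 = LOW XOR LOW = LOW
m8 = m6 XNOR m7 = LOW XNOR LOW = HIGH

m4 = LOW, m7 = LOW, m8 = HIGH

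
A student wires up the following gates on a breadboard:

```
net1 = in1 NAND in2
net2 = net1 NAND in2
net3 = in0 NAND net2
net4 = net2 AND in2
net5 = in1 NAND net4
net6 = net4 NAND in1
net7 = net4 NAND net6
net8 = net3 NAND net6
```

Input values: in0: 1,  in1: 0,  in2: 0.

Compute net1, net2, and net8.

net1 = in1 NAND in2 = 0 NAND 0 = 1
net2 = net1 NAND in2 = 1 NAND 0 = 1
net3 = in0 NAND net2 = 1 NAND 1 = 0
net4 = net2 AND in2 = 1 AND 0 = 0
net6 = net4 NAND in1 = 0 NAND 0 = 1
net8 = net3 NAND net6 = 0 NAND 1 = 1

net1 = 1  net2 = 1  net8 = 1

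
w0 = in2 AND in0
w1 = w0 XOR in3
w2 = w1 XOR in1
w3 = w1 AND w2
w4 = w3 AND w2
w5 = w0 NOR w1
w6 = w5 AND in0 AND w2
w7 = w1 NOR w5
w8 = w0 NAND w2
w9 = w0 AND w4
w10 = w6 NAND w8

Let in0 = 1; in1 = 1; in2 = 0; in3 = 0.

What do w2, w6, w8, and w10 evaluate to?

w0 = in2 AND in0 = 0 AND 1 = 0
w1 = w0 XOR in3 = 0 XOR 0 = 0
w2 = w1 XOR in1 = 0 XOR 1 = 1
w5 = w0 NOR w1 = 0 NOR 0 = 1
w6 = w5 AND in0 AND w2 = 1 AND 1 AND 1 = 1
w8 = w0 NAND w2 = 0 NAND 1 = 1
w10 = w6 NAND w8 = 1 NAND 1 = 0

w2 = 1, w6 = 1, w8 = 1, w10 = 0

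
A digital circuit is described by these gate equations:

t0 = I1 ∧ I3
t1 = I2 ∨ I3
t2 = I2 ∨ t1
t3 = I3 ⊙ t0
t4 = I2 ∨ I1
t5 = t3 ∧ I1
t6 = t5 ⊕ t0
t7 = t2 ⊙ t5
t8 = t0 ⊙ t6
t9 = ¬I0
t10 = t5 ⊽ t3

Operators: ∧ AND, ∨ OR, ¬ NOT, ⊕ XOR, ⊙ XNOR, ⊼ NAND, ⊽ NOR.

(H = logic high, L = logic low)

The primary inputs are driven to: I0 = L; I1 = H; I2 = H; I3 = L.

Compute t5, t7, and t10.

t0 = I1 AND I3 = H AND L = L
t1 = I2 OR I3 = H OR L = H
t2 = I2 OR t1 = H OR H = H
t3 = I3 XNOR t0 = L XNOR L = H
t5 = t3 AND I1 = H AND H = H
t7 = t2 XNOR t5 = H XNOR H = H
t10 = t5 NOR t3 = H NOR H = L

t5 = H; t7 = H; t10 = L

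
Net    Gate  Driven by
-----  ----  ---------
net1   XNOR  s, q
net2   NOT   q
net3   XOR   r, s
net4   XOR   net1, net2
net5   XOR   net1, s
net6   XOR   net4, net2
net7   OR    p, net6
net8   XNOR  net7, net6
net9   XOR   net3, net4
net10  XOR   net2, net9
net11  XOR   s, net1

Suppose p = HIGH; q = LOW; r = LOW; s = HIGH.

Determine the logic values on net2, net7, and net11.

net2 = HIGH; net7 = HIGH; net11 = HIGH

net1 = s XNOR q = HIGH XNOR LOW = LOW
net2 = NOT q = NOT LOW = HIGH
net4 = net1 XOR net2 = LOW XOR HIGH = HIGH
net6 = net4 XOR net2 = HIGH XOR HIGH = LOW
net7 = p OR net6 = HIGH OR LOW = HIGH
net11 = s XOR net1 = HIGH XOR LOW = HIGH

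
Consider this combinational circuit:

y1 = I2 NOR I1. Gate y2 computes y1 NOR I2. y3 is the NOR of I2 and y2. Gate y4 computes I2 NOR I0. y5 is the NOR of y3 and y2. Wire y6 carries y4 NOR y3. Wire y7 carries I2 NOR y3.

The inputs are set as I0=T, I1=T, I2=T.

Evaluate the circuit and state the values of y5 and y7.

y1 = I2 NOR I1 = T NOR T = F
y2 = y1 NOR I2 = F NOR T = F
y3 = I2 NOR y2 = T NOR F = F
y5 = y3 NOR y2 = F NOR F = T
y7 = I2 NOR y3 = T NOR F = F

y5 = T, y7 = F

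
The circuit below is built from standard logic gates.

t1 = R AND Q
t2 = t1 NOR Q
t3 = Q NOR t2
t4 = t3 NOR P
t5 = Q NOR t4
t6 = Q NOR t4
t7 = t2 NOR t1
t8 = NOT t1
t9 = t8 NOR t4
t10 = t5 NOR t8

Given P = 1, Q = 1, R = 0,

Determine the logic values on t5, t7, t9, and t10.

t5 = 0, t7 = 1, t9 = 0, t10 = 0

t1 = R AND Q = 0 AND 1 = 0
t2 = t1 NOR Q = 0 NOR 1 = 0
t3 = Q NOR t2 = 1 NOR 0 = 0
t4 = t3 NOR P = 0 NOR 1 = 0
t5 = Q NOR t4 = 1 NOR 0 = 0
t7 = t2 NOR t1 = 0 NOR 0 = 1
t8 = NOT t1 = NOT 0 = 1
t9 = t8 NOR t4 = 1 NOR 0 = 0
t10 = t5 NOR t8 = 0 NOR 1 = 0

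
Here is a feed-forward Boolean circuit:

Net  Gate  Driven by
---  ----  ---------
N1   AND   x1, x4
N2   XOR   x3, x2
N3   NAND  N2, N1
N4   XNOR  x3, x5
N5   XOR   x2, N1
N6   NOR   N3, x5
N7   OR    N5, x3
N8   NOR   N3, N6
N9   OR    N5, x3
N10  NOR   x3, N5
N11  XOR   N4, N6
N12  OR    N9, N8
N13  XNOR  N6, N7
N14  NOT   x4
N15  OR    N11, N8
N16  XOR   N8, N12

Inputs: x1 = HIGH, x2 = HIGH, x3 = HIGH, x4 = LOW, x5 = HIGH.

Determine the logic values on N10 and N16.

N10 = LOW; N16 = HIGH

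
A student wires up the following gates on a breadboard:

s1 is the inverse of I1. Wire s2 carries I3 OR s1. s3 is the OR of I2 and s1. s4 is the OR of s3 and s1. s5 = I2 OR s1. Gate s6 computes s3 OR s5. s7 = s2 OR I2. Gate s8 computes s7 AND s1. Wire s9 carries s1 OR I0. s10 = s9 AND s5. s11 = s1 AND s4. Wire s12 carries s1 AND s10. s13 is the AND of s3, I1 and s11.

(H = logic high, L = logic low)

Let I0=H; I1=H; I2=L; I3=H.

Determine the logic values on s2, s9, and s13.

s2 = H, s9 = H, s13 = L

s1 = NOT I1 = NOT H = L
s2 = I3 OR s1 = H OR L = H
s3 = I2 OR s1 = L OR L = L
s4 = s3 OR s1 = L OR L = L
s9 = s1 OR I0 = L OR H = H
s11 = s1 AND s4 = L AND L = L
s13 = s3 AND I1 AND s11 = L AND H AND L = L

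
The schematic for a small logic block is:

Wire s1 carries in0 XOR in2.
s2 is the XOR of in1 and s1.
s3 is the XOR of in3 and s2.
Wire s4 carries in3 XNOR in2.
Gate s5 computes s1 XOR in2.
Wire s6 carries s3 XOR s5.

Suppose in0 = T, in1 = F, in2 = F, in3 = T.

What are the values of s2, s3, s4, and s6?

s1 = in0 XOR in2 = T XOR F = T
s2 = in1 XOR s1 = F XOR T = T
s3 = in3 XOR s2 = T XOR T = F
s4 = in3 XNOR in2 = T XNOR F = F
s5 = s1 XOR in2 = T XOR F = T
s6 = s3 XOR s5 = F XOR T = T

s2 = T, s3 = F, s4 = F, s6 = T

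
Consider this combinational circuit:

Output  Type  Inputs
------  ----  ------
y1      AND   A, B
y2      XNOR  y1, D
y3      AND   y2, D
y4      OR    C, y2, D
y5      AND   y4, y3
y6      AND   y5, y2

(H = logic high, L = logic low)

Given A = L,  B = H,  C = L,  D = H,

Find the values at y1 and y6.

y1 = A AND B = L AND H = L
y2 = y1 XNOR D = L XNOR H = L
y3 = y2 AND D = L AND H = L
y4 = C OR y2 OR D = L OR L OR H = H
y5 = y4 AND y3 = H AND L = L
y6 = y5 AND y2 = L AND L = L

y1 = L, y6 = L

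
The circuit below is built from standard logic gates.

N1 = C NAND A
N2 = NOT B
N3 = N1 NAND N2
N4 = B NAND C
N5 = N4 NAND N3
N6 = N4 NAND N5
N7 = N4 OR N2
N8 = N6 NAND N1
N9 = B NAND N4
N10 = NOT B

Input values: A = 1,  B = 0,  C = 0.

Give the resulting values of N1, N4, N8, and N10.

N1 = C NAND A = 0 NAND 1 = 1
N2 = NOT B = NOT 0 = 1
N3 = N1 NAND N2 = 1 NAND 1 = 0
N4 = B NAND C = 0 NAND 0 = 1
N5 = N4 NAND N3 = 1 NAND 0 = 1
N6 = N4 NAND N5 = 1 NAND 1 = 0
N8 = N6 NAND N1 = 0 NAND 1 = 1
N10 = NOT B = NOT 0 = 1

N1 = 1, N4 = 1, N8 = 1, N10 = 1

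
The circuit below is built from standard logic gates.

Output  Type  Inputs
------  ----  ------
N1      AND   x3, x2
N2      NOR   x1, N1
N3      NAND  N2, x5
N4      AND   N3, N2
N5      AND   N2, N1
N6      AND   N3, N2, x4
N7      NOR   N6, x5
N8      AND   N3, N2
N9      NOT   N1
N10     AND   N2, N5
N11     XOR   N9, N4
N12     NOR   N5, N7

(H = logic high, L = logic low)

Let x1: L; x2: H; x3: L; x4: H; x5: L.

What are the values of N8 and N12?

N1 = x3 AND x2 = L AND H = L
N2 = x1 NOR N1 = L NOR L = H
N3 = N2 NAND x5 = H NAND L = H
N5 = N2 AND N1 = H AND L = L
N6 = N3 AND N2 AND x4 = H AND H AND H = H
N7 = N6 NOR x5 = H NOR L = L
N8 = N3 AND N2 = H AND H = H
N12 = N5 NOR N7 = L NOR L = H

N8 = H, N12 = H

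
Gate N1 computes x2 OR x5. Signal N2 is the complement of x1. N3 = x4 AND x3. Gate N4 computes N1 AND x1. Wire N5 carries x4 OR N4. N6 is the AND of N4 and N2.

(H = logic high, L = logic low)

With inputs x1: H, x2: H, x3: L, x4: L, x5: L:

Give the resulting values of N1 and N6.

N1 = x2 OR x5 = H OR L = H
N2 = NOT x1 = NOT H = L
N4 = N1 AND x1 = H AND H = H
N6 = N4 AND N2 = H AND L = L

N1 = H, N6 = L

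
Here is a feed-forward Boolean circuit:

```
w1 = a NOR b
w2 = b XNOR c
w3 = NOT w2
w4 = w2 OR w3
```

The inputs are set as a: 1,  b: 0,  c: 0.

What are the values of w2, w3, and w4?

w2 = 1, w3 = 0, w4 = 1

w2 = b XNOR c = 0 XNOR 0 = 1
w3 = NOT w2 = NOT 1 = 0
w4 = w2 OR w3 = 1 OR 0 = 1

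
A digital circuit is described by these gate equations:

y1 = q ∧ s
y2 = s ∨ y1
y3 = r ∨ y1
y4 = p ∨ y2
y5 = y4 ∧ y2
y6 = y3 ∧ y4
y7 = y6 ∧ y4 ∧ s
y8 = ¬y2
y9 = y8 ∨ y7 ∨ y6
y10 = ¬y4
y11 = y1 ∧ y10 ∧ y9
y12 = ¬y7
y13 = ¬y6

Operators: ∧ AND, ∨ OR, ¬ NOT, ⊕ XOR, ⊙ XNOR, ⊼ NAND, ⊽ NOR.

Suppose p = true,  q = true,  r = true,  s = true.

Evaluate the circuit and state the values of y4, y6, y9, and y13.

y4 = true, y6 = true, y9 = true, y13 = false

y1 = q AND s = true AND true = true
y2 = s OR y1 = true OR true = true
y3 = r OR y1 = true OR true = true
y4 = p OR y2 = true OR true = true
y6 = y3 AND y4 = true AND true = true
y7 = y6 AND y4 AND s = true AND true AND true = true
y8 = NOT y2 = NOT true = false
y9 = y8 OR y7 OR y6 = false OR true OR true = true
y13 = NOT y6 = NOT true = false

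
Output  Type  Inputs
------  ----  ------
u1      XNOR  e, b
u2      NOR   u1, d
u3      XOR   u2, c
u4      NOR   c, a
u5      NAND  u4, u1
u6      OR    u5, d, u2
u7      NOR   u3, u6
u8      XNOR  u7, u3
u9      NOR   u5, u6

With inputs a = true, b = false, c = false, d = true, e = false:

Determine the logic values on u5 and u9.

u5 = true, u9 = false

u1 = e XNOR b = false XNOR false = true
u2 = u1 NOR d = true NOR true = false
u4 = c NOR a = false NOR true = false
u5 = u4 NAND u1 = false NAND true = true
u6 = u5 OR d OR u2 = true OR true OR false = true
u9 = u5 NOR u6 = true NOR true = false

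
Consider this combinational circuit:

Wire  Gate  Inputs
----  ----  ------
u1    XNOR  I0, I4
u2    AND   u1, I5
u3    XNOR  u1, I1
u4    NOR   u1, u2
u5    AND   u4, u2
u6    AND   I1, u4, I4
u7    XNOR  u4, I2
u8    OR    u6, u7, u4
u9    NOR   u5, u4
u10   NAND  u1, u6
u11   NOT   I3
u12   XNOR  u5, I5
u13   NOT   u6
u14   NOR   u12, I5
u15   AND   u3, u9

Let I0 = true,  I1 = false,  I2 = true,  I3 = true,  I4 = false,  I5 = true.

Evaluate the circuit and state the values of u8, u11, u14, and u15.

u8 = true, u11 = false, u14 = false, u15 = false

u1 = I0 XNOR I4 = true XNOR false = false
u2 = u1 AND I5 = false AND true = false
u3 = u1 XNOR I1 = false XNOR false = true
u4 = u1 NOR u2 = false NOR false = true
u5 = u4 AND u2 = true AND false = false
u6 = I1 AND u4 AND I4 = false AND true AND false = false
u7 = u4 XNOR I2 = true XNOR true = true
u8 = u6 OR u7 OR u4 = false OR true OR true = true
u9 = u5 NOR u4 = false NOR true = false
u11 = NOT I3 = NOT true = false
u12 = u5 XNOR I5 = false XNOR true = false
u14 = u12 NOR I5 = false NOR true = false
u15 = u3 AND u9 = true AND false = false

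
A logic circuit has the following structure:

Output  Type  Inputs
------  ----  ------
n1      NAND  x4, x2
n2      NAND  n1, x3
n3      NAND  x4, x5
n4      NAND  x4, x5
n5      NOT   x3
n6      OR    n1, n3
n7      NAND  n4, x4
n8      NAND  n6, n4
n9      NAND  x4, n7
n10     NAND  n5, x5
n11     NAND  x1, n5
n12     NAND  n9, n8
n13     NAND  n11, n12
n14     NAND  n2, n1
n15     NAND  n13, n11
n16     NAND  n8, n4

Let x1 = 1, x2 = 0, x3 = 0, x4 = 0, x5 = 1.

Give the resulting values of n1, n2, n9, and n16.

n1 = x4 NAND x2 = 0 NAND 0 = 1
n2 = n1 NAND x3 = 1 NAND 0 = 1
n3 = x4 NAND x5 = 0 NAND 1 = 1
n4 = x4 NAND x5 = 0 NAND 1 = 1
n6 = n1 OR n3 = 1 OR 1 = 1
n7 = n4 NAND x4 = 1 NAND 0 = 1
n8 = n6 NAND n4 = 1 NAND 1 = 0
n9 = x4 NAND n7 = 0 NAND 1 = 1
n16 = n8 NAND n4 = 0 NAND 1 = 1

n1 = 1  n2 = 1  n9 = 1  n16 = 1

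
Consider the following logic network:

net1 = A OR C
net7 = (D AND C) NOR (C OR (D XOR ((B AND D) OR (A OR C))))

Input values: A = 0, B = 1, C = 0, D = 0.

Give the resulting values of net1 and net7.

net1 = 0, net7 = 1

net1 = 0 OR 0 = 0
net7 = (0 AND 0) NOR (0 OR (0 XOR ((1 AND 0) OR (0 OR 0)))) = 1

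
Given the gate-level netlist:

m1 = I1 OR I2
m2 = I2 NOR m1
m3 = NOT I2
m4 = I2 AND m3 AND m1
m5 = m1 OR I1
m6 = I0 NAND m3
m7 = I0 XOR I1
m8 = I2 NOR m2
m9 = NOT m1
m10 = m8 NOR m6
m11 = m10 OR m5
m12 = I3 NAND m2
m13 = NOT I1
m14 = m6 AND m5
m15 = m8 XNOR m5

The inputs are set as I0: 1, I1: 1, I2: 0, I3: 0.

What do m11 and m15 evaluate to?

m11 = 1, m15 = 1

m1 = I1 OR I2 = 1 OR 0 = 1
m2 = I2 NOR m1 = 0 NOR 1 = 0
m3 = NOT I2 = NOT 0 = 1
m5 = m1 OR I1 = 1 OR 1 = 1
m6 = I0 NAND m3 = 1 NAND 1 = 0
m8 = I2 NOR m2 = 0 NOR 0 = 1
m10 = m8 NOR m6 = 1 NOR 0 = 0
m11 = m10 OR m5 = 0 OR 1 = 1
m15 = m8 XNOR m5 = 1 XNOR 1 = 1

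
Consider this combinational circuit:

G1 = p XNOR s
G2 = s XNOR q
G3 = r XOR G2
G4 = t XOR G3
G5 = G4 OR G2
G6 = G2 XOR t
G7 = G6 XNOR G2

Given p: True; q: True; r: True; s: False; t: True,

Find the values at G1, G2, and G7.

G1 = p XNOR s = True XNOR False = False
G2 = s XNOR q = False XNOR True = False
G6 = G2 XOR t = False XOR True = True
G7 = G6 XNOR G2 = True XNOR False = False

G1 = False, G2 = False, G7 = False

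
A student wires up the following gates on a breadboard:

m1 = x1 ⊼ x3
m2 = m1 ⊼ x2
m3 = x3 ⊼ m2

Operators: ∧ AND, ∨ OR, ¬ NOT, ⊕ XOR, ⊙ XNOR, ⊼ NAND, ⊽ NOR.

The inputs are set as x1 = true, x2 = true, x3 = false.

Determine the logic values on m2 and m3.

m1 = x1 NAND x3 = true NAND false = true
m2 = m1 NAND x2 = true NAND true = false
m3 = x3 NAND m2 = false NAND false = true

m2 = false  m3 = true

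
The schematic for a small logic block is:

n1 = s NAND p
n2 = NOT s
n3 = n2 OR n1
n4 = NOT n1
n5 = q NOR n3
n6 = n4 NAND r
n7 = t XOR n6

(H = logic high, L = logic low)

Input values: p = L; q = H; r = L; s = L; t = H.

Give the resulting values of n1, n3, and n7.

n1 = s NAND p = L NAND L = H
n2 = NOT s = NOT L = H
n3 = n2 OR n1 = H OR H = H
n4 = NOT n1 = NOT H = L
n6 = n4 NAND r = L NAND L = H
n7 = t XOR n6 = H XOR H = L

n1 = H, n3 = H, n7 = L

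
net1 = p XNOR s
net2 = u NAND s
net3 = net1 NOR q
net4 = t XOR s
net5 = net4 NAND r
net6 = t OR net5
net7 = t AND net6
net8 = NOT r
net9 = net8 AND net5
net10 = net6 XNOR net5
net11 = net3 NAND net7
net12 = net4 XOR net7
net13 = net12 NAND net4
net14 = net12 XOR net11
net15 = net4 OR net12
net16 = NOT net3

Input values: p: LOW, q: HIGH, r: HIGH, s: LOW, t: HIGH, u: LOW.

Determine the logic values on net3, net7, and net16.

net3 = LOW, net7 = HIGH, net16 = HIGH

net1 = p XNOR s = LOW XNOR LOW = HIGH
net3 = net1 NOR q = HIGH NOR HIGH = LOW
net4 = t XOR s = HIGH XOR LOW = HIGH
net5 = net4 NAND r = HIGH NAND HIGH = LOW
net6 = t OR net5 = HIGH OR LOW = HIGH
net7 = t AND net6 = HIGH AND HIGH = HIGH
net16 = NOT net3 = NOT LOW = HIGH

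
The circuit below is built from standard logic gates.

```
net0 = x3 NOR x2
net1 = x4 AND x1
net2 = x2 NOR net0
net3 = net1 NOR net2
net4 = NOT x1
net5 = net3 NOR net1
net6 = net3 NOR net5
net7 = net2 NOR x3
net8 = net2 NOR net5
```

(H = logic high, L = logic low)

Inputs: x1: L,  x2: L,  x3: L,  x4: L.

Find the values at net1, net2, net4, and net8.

net1 = L  net2 = L  net4 = H  net8 = H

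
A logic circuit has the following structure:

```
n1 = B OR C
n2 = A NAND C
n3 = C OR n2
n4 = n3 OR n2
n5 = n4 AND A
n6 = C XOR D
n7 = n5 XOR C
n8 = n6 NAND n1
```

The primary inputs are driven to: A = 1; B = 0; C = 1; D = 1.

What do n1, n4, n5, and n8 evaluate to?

n1 = 1, n4 = 1, n5 = 1, n8 = 1

n1 = B OR C = 0 OR 1 = 1
n2 = A NAND C = 1 NAND 1 = 0
n3 = C OR n2 = 1 OR 0 = 1
n4 = n3 OR n2 = 1 OR 0 = 1
n5 = n4 AND A = 1 AND 1 = 1
n6 = C XOR D = 1 XOR 1 = 0
n8 = n6 NAND n1 = 0 NAND 1 = 1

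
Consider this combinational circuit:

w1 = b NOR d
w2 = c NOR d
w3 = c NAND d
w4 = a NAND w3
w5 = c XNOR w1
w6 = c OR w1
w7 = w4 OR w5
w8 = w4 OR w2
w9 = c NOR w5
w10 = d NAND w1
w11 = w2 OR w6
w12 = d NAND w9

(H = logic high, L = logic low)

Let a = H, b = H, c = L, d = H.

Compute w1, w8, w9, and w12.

w1 = b NOR d = H NOR H = L
w2 = c NOR d = L NOR H = L
w3 = c NAND d = L NAND H = H
w4 = a NAND w3 = H NAND H = L
w5 = c XNOR w1 = L XNOR L = H
w8 = w4 OR w2 = L OR L = L
w9 = c NOR w5 = L NOR H = L
w12 = d NAND w9 = H NAND L = H

w1 = L, w8 = L, w9 = L, w12 = H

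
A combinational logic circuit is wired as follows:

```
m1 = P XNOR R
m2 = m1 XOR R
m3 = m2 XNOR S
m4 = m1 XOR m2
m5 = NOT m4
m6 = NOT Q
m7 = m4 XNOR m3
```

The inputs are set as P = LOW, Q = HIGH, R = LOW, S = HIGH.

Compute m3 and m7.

m1 = P XNOR R = LOW XNOR LOW = HIGH
m2 = m1 XOR R = HIGH XOR LOW = HIGH
m3 = m2 XNOR S = HIGH XNOR HIGH = HIGH
m4 = m1 XOR m2 = HIGH XOR HIGH = LOW
m7 = m4 XNOR m3 = LOW XNOR HIGH = LOW

m3 = HIGH; m7 = LOW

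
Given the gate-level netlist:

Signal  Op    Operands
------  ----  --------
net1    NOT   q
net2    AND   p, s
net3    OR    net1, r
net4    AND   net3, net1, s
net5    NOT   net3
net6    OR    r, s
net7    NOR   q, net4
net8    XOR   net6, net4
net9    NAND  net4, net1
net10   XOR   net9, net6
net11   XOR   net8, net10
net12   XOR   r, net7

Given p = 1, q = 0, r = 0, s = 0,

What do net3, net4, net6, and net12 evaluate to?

net3 = 1  net4 = 0  net6 = 0  net12 = 1

net1 = NOT q = NOT 0 = 1
net3 = net1 OR r = 1 OR 0 = 1
net4 = net3 AND net1 AND s = 1 AND 1 AND 0 = 0
net6 = r OR s = 0 OR 0 = 0
net7 = q NOR net4 = 0 NOR 0 = 1
net12 = r XOR net7 = 0 XOR 1 = 1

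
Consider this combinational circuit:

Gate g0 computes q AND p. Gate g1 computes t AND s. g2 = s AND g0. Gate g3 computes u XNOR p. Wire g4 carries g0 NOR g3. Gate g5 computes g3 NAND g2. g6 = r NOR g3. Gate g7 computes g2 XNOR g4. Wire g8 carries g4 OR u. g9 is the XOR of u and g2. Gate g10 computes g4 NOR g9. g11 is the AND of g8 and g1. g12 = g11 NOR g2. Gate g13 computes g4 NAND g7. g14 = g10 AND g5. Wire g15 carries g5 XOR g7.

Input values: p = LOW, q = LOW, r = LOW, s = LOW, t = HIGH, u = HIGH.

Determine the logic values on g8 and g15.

g8 = HIGH, g15 = HIGH

g0 = q AND p = LOW AND LOW = LOW
g2 = s AND g0 = LOW AND LOW = LOW
g3 = u XNOR p = HIGH XNOR LOW = LOW
g4 = g0 NOR g3 = LOW NOR LOW = HIGH
g5 = g3 NAND g2 = LOW NAND LOW = HIGH
g7 = g2 XNOR g4 = LOW XNOR HIGH = LOW
g8 = g4 OR u = HIGH OR HIGH = HIGH
g15 = g5 XOR g7 = HIGH XOR LOW = HIGH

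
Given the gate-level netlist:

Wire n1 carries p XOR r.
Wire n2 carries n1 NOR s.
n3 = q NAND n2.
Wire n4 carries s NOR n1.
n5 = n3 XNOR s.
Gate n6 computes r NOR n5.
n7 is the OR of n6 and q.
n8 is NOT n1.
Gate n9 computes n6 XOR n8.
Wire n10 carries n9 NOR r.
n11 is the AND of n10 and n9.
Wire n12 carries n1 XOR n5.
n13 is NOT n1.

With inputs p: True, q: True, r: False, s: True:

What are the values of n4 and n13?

n1 = p XOR r = True XOR False = True
n4 = s NOR n1 = True NOR True = False
n13 = NOT n1 = NOT True = False

n4 = False, n13 = False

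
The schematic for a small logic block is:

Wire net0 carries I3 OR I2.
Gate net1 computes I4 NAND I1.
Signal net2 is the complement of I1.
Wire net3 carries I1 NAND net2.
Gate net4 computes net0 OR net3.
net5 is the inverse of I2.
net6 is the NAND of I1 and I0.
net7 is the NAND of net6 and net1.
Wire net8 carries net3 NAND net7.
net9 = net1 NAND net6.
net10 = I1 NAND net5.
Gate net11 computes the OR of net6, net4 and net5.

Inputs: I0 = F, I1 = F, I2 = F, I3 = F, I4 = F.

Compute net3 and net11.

net3 = T; net11 = T

net0 = I3 OR I2 = F OR F = F
net2 = NOT I1 = NOT F = T
net3 = I1 NAND net2 = F NAND T = T
net4 = net0 OR net3 = F OR T = T
net5 = NOT I2 = NOT F = T
net6 = I1 NAND I0 = F NAND F = T
net11 = net6 OR net4 OR net5 = T OR T OR T = T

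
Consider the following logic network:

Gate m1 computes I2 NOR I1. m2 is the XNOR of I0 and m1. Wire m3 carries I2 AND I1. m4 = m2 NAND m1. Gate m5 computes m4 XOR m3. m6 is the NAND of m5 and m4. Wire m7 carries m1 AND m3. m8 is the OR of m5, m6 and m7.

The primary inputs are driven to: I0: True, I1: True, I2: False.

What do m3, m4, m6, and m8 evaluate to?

m1 = I2 NOR I1 = False NOR True = False
m2 = I0 XNOR m1 = True XNOR False = False
m3 = I2 AND I1 = False AND True = False
m4 = m2 NAND m1 = False NAND False = True
m5 = m4 XOR m3 = True XOR False = True
m6 = m5 NAND m4 = True NAND True = False
m7 = m1 AND m3 = False AND False = False
m8 = m5 OR m6 OR m7 = True OR False OR False = True

m3 = False  m4 = True  m6 = False  m8 = True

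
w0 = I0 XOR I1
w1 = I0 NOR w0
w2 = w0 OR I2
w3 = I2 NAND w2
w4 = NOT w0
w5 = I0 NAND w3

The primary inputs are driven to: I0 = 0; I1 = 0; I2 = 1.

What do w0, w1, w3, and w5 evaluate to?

w0 = I0 XOR I1 = 0 XOR 0 = 0
w1 = I0 NOR w0 = 0 NOR 0 = 1
w2 = w0 OR I2 = 0 OR 1 = 1
w3 = I2 NAND w2 = 1 NAND 1 = 0
w5 = I0 NAND w3 = 0 NAND 0 = 1

w0 = 0, w1 = 1, w3 = 0, w5 = 1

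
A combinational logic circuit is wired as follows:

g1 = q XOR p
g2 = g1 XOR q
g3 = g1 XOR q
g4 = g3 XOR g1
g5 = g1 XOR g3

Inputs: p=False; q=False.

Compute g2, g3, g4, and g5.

g1 = q XOR p = False XOR False = False
g2 = g1 XOR q = False XOR False = False
g3 = g1 XOR q = False XOR False = False
g4 = g3 XOR g1 = False XOR False = False
g5 = g1 XOR g3 = False XOR False = False

g2 = False, g3 = False, g4 = False, g5 = False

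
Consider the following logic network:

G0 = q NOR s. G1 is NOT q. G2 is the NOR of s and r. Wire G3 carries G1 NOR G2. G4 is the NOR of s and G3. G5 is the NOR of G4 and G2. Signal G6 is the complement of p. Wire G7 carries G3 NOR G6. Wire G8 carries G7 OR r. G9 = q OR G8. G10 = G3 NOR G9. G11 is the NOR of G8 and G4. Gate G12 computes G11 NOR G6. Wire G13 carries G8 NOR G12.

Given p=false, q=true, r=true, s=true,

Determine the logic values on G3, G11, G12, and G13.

G3 = true; G11 = false; G12 = false; G13 = false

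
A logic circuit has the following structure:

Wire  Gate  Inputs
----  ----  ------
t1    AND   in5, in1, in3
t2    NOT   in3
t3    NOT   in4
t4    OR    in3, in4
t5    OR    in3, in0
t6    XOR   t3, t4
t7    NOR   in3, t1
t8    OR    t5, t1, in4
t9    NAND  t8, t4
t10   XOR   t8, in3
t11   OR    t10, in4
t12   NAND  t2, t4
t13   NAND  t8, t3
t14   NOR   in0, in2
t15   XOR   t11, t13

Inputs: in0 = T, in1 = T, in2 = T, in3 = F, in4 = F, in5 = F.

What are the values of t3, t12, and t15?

t3 = T, t12 = T, t15 = T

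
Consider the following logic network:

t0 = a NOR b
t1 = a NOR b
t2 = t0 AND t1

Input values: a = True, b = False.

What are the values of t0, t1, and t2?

t0 = a NOR b = True NOR False = False
t1 = a NOR b = True NOR False = False
t2 = t0 AND t1 = False AND False = False

t0 = False  t1 = False  t2 = False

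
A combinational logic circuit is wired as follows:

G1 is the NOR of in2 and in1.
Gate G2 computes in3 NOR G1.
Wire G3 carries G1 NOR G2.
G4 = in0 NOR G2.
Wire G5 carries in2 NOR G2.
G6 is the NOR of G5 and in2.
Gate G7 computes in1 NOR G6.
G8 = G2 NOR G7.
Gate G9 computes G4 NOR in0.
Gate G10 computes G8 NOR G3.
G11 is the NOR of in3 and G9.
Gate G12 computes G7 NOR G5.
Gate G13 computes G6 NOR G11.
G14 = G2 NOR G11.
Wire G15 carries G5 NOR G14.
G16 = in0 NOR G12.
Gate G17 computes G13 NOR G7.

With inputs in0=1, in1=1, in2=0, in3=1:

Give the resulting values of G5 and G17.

G1 = in2 NOR in1 = 0 NOR 1 = 0
G2 = in3 NOR G1 = 1 NOR 0 = 0
G4 = in0 NOR G2 = 1 NOR 0 = 0
G5 = in2 NOR G2 = 0 NOR 0 = 1
G6 = G5 NOR in2 = 1 NOR 0 = 0
G7 = in1 NOR G6 = 1 NOR 0 = 0
G9 = G4 NOR in0 = 0 NOR 1 = 0
G11 = in3 NOR G9 = 1 NOR 0 = 0
G13 = G6 NOR G11 = 0 NOR 0 = 1
G17 = G13 NOR G7 = 1 NOR 0 = 0

G5 = 1  G17 = 0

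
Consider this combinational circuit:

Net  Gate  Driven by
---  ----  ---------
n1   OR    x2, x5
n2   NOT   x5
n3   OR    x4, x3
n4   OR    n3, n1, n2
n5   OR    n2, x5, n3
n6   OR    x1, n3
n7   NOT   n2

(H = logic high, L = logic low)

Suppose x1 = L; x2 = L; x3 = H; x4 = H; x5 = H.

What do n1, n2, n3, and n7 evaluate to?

n1 = H  n2 = L  n3 = H  n7 = H

n1 = x2 OR x5 = L OR H = H
n2 = NOT x5 = NOT H = L
n3 = x4 OR x3 = H OR H = H
n7 = NOT n2 = NOT L = H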